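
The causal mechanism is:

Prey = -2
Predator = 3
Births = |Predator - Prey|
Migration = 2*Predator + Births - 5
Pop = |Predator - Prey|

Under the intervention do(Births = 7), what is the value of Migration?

8

The intervention breaks the incoming arrows to Births: Births = |Predator - Prey| no longer applies, and Births = 7.
Migration = 2*Predator + Births - 5  [with Predator=3, Births=7]  = 8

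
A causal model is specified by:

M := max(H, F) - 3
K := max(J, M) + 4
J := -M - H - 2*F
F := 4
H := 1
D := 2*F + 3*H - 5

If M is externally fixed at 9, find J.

The intervention breaks the incoming arrows to M: M := max(H, F) - 3 no longer applies, and M = 9.
J = -M - H - 2*F  [with M=9, H=1, F=4]  = -18

-18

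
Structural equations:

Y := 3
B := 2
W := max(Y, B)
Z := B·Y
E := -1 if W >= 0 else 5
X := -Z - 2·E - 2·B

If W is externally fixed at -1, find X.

The intervention breaks the incoming arrows to W: W := max(Y, B) no longer applies, and W = -1.
Z = B·Y  [with B=2, Y=3]  = 6
E = -1 if W >= 0 else 5  [with W=-1]  = 5
X = -Z - 2·E - 2·B  [with Z=6, E=5, B=2]  = -20

-20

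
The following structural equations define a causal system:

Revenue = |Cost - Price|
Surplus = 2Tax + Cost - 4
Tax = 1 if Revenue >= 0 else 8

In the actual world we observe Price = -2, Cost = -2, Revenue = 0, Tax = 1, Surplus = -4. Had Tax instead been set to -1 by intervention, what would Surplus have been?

-8

Intervening sets Tax = -1 and removes its equation (Tax = 1 if Revenue >= 0 else 8).
Surplus = 2Tax + Cost - 4  [with Tax=-1, Cost=-2]  = -8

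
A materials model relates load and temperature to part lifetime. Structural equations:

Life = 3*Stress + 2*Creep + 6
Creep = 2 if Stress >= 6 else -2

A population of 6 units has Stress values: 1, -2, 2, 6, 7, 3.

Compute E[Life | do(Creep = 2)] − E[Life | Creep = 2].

do(Creep=2) breaks Creep's dependence on Stress. With Creep=2 fixed, Life across the units is 13, 4, 16, 28, 31, 19, mean 18.5.
Conditioning on Creep=2 selects the 2 unit(s) with Stress ∈ {6, 7}. Their Life values: 28, 31. Mean = 29.5.
Difference = 18.5 − 29.5 = -11.

-11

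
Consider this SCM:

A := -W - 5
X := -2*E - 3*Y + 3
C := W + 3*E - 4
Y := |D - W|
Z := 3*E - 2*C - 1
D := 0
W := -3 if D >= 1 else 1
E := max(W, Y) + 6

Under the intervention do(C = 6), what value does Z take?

Intervening sets C = 6 and removes its equation (C := W + 3*E - 4).
W = -3 if D >= 1 else 1  [with D=0]  = 1
Y = |D - W|  [with D=0, W=1]  = 1
E = max(W, Y) + 6  [with W=1, Y=1]  = 7
Z = 3*E - 2*C - 1  [with E=7, C=6]  = 8

8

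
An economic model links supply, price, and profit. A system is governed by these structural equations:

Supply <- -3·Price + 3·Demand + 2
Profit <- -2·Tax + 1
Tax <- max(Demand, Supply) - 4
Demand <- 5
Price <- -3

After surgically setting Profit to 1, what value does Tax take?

The intervention breaks the incoming arrows to Profit: Profit <- -2·Tax + 1 no longer applies, and Profit = 1.
Since Tax is not a descendant of the intervened variable, it is unaffected.
Supply = -3·Price + 3·Demand + 2  [with Price=-3, Demand=5]  = 26
Tax = max(Demand, Supply) - 4  [with Demand=5, Supply=26]  = 22

22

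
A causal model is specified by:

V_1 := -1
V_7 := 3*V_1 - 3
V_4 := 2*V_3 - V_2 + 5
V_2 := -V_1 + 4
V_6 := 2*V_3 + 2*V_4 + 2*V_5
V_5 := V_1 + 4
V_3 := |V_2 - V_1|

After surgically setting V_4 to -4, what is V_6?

10

Under do(V_4=-4), the mechanism V_4 := 2*V_3 - V_2 + 5 is discarded; V_4 is fixed at -4.
V_2 = -V_1 + 4  [with V_1=-1]  = 5
V_3 = |V_2 - V_1|  [with V_2=5, V_1=-1]  = 6
V_5 = V_1 + 4  [with V_1=-1]  = 3
V_6 = 2*V_3 + 2*V_4 + 2*V_5  [with V_3=6, V_4=-4, V_5=3]  = 10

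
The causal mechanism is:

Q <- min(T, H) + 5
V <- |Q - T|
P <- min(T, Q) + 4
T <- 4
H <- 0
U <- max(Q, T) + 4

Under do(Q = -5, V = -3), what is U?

8

The joint intervention fixes Q = -5, V = -3, removing each variable's own equation.
U = max(Q, T) + 4  [with Q=-5, T=4]  = 8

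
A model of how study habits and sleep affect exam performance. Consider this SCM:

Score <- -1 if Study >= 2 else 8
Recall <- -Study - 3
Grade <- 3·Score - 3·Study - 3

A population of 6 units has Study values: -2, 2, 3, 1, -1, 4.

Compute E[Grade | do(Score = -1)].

Every unit gets Score=-1 under the intervention. Grade values become 0, -12, -15, -9, -3, -18; E[Grade|do(Score=-1)] = -9.5.

-9.5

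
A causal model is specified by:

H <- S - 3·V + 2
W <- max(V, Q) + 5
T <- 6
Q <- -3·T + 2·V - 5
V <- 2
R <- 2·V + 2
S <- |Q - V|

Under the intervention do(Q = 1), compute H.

-3

The intervention breaks the incoming arrows to Q: Q <- -3·T + 2·V - 5 no longer applies, and Q = 1.
S = |Q - V|  [with Q=1, V=2]  = 1
H = S - 3·V + 2  [with S=1, V=2]  = -3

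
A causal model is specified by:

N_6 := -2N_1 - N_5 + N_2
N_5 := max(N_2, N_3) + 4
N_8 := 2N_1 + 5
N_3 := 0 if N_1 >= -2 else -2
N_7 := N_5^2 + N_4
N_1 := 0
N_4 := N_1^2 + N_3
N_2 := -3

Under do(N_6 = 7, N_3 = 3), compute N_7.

Under do(N_6 = 7, N_3 = 3), each intervened variable's structural equation is replaced by its fixed value.
N_4 = N_1^2 + N_3  [with N_1=0, N_3=3]  = 3
N_5 = max(N_2, N_3) + 4  [with N_2=-3, N_3=3]  = 7
N_7 = N_5^2 + N_4  [with N_5=7, N_4=3]  = 52

52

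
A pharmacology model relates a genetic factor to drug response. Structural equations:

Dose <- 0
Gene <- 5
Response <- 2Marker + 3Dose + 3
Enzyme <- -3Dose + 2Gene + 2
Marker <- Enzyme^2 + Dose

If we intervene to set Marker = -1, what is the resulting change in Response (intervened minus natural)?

Intervening sets Marker = -1 and removes its equation (Marker <- Enzyme^2 + Dose).
Response = 2Marker + 3Dose + 3  [with Marker=-1, Dose=0]  = 1
Without intervention: Enzyme = -3Dose + 2Gene + 2  [with Dose=0, Gene=5]  = 12; Marker = Enzyme^2 + Dose  [with Enzyme=12, Dose=0]  = 144; Response = 2Marker + 3Dose + 3  [with Marker=144, Dose=0]  = 291.
Change = 1 − 291 = -290.

-290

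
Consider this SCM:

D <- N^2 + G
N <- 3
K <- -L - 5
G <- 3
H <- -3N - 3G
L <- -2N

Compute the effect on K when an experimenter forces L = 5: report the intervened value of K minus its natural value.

-11

The intervention breaks the incoming arrows to L: L <- -2N no longer applies, and L = 5.
K = -L - 5  [with L=5]  = -10
Without intervention: L = -2N  [with N=3]  = -6; K = -L - 5  [with L=-6]  = 1.
Change = -10 − 1 = -11.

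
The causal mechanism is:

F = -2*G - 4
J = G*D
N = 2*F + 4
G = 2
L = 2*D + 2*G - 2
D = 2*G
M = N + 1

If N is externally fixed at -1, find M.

0

Under do(N=-1), the mechanism N = 2*F + 4 is discarded; N is fixed at -1.
M = N + 1  [with N=-1]  = 0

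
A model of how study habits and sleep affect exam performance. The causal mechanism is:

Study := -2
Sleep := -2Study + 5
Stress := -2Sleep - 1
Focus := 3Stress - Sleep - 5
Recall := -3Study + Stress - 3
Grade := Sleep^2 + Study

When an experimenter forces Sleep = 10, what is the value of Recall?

-18

do(Sleep=10) replaces the equation Sleep := -2Study + 5 with the constant Sleep = 10.
Stress = -2Sleep - 1  [with Sleep=10]  = -21
Recall = -3Study + Stress - 3  [with Study=-2, Stress=-21]  = -18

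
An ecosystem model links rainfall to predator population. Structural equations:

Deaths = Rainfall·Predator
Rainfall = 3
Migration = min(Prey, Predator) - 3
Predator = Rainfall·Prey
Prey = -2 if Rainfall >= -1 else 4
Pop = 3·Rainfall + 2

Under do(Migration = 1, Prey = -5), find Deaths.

-45

Setting Migration = 1, Prey = -5 by intervention discards those variables' equations.
Predator = Rainfall·Prey  [with Rainfall=3, Prey=-5]  = -15
Deaths = Rainfall·Predator  [with Rainfall=3, Predator=-15]  = -45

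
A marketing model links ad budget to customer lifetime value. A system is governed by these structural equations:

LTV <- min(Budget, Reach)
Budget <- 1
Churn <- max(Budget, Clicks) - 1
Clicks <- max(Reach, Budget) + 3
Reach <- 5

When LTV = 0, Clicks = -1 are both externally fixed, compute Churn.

Under do(LTV = 0, Clicks = -1), each intervened variable's structural equation is replaced by its fixed value.
Churn = max(Budget, Clicks) - 1  [with Budget=1, Clicks=-1]  = 0

0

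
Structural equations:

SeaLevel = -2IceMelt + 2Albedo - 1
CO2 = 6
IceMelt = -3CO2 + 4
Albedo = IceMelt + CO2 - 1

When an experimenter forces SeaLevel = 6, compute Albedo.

Under do(SeaLevel=6), the mechanism SeaLevel = -2IceMelt + 2Albedo - 1 is discarded; SeaLevel is fixed at 6.
Since Albedo is not a descendant of the intervened variable, it is unaffected.
IceMelt = -3CO2 + 4  [with CO2=6]  = -14
Albedo = IceMelt + CO2 - 1  [with IceMelt=-14, CO2=6]  = -9

-9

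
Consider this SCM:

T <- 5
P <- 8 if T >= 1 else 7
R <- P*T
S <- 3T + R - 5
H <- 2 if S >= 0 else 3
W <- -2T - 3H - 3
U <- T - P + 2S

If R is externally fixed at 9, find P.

Under do(R=9), the mechanism R <- P*T is discarded; R is fixed at 9.
Since P is not a descendant of the intervened variable, it is unaffected.
P = 8 if T >= 1 else 7  [with T=5]  = 8

8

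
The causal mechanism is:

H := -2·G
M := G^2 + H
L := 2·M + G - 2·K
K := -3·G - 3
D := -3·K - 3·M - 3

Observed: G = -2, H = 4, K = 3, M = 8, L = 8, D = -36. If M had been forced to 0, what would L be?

Intervening sets M = 0 and removes its equation (M := G^2 + H).
K = -3·G - 3  [with G=-2]  = 3
L = 2·M + G - 2·K  [with M=0, G=-2, K=3]  = -8

-8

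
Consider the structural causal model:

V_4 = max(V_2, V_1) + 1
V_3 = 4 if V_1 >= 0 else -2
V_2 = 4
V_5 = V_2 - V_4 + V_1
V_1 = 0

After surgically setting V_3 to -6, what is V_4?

The intervention breaks the incoming arrows to V_3: V_3 = 4 if V_1 >= 0 else -2 no longer applies, and V_3 = -6.
V_4 is not downstream of the intervention, so its value is determined by the original equations.
V_4 = max(V_2, V_1) + 1  [with V_2=4, V_1=0]  = 5

5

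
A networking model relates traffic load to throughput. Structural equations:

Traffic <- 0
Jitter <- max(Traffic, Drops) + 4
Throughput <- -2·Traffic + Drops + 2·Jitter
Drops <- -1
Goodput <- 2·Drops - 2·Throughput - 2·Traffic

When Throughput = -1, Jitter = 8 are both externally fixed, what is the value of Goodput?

0

The joint intervention fixes Throughput = -1, Jitter = 8, removing each variable's own equation.
Goodput = 2·Drops - 2·Throughput - 2·Traffic  [with Drops=-1, Throughput=-1, Traffic=0]  = 0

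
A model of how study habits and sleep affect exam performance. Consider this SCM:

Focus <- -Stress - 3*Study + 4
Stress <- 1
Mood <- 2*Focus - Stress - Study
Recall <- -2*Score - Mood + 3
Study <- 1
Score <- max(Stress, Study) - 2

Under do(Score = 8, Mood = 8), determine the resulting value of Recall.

The joint intervention fixes Score = 8, Mood = 8, removing each variable's own equation.
Recall = -2*Score - Mood + 3  [with Score=8, Mood=8]  = -21

-21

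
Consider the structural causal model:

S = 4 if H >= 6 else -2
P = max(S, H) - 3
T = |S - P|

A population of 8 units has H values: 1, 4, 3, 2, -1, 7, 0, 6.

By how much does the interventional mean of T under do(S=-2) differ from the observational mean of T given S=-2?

1

Every unit gets S=-2 under the intervention. T values become 0, 3, 2, 1, 2, 6, 1, 5; E[T|do(S=-2)] = 2.5.
E[T|S=-2] averages over only the 6 units with S=-2 (H = 1, 4, 3, 2, -1, 0): T = 0, 3, 2, 1, 2, 1, mean 1.5.
Difference = 2.5 − 1.5 = 1.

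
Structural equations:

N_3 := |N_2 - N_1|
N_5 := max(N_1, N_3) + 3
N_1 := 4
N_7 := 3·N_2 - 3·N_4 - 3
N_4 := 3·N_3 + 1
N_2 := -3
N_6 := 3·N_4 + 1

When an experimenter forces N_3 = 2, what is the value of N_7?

-33

The intervention breaks the incoming arrows to N_3: N_3 := |N_2 - N_1| no longer applies, and N_3 = 2.
N_4 = 3·N_3 + 1  [with N_3=2]  = 7
N_7 = 3·N_2 - 3·N_4 - 3  [with N_2=-3, N_4=7]  = -33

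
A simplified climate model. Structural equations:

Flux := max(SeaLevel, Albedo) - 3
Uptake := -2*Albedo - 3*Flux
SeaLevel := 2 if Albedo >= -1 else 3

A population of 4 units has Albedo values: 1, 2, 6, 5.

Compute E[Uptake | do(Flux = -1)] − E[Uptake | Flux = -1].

Every unit gets Flux=-1 under the intervention. Uptake values become 1, -1, -9, -7; E[Uptake|do(Flux=-1)] = -4.
Observing Flux=-1 restricts to units where Flux's equation naturally yields -1: Albedo ∈ {1, 2}. In that subpopulation Uptake = 1, -1, mean 0.
Difference = -4 − 0 = -4.

-4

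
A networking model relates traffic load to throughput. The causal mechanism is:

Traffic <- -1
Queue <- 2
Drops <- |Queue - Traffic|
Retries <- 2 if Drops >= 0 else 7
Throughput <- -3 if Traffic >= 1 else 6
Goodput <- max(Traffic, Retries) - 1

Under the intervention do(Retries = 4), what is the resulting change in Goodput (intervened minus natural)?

2

Under do(Retries=4), the mechanism Retries <- 2 if Drops >= 0 else 7 is discarded; Retries is fixed at 4.
Goodput = max(Traffic, Retries) - 1  [with Traffic=-1, Retries=4]  = 3
Without intervention: Drops = |Queue - Traffic|  [with Queue=2, Traffic=-1]  = 3; Retries = 2 if Drops >= 0 else 7  [with Drops=3]  = 2; Goodput = max(Traffic, Retries) - 1  [with Traffic=-1, Retries=2]  = 1.
Change = 3 − 1 = 2.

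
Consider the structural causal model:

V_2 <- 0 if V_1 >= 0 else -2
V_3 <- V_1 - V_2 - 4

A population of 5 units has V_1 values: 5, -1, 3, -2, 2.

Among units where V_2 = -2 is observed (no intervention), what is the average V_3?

-3.5

E[V_3|V_2=-2] averages over only the 2 units with V_2=-2 (V_1 = -1, -2): V_3 = -3, -4, mean -3.5.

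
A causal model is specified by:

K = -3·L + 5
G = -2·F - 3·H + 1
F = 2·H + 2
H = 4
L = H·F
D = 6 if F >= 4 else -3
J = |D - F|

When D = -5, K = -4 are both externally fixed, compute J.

Under do(D = -5, K = -4), each intervened variable's structural equation is replaced by its fixed value.
F = 2·H + 2  [with H=4]  = 10
J = |D - F|  [with D=-5, F=10]  = 15

15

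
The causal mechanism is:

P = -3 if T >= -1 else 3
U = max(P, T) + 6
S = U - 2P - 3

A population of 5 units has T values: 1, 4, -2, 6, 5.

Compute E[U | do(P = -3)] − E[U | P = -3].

do(P=-3) breaks P's dependence on T. With P=-3 fixed, U across the units is 7, 10, 4, 12, 11, mean 8.8.
Conditioning on P=-3 selects the 4 unit(s) with T ∈ {1, 4, 6, 5}. Their U values: 7, 10, 12, 11. Mean = 10.
Difference = 8.8 − 10 = -1.2.

-1.2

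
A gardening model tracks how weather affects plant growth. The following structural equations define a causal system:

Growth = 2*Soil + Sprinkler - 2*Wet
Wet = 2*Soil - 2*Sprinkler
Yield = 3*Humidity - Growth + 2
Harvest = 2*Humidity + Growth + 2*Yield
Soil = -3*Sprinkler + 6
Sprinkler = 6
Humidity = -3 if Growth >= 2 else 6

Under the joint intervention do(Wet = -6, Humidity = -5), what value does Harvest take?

Under do(Wet = -6, Humidity = -5), each intervened variable's structural equation is replaced by its fixed value.
Soil = -3*Sprinkler + 6  [with Sprinkler=6]  = -12
Growth = 2*Soil + Sprinkler - 2*Wet  [with Soil=-12, Sprinkler=6, Wet=-6]  = -6
Yield = 3*Humidity - Growth + 2  [with Humidity=-5, Growth=-6]  = -7
Harvest = 2*Humidity + Growth + 2*Yield  [with Humidity=-5, Growth=-6, Yield=-7]  = -30

-30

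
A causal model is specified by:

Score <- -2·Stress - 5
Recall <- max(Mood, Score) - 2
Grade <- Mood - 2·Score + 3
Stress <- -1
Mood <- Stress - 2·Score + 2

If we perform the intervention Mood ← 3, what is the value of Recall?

The intervention breaks the incoming arrows to Mood: Mood <- Stress - 2·Score + 2 no longer applies, and Mood = 3.
Score = -2·Stress - 5  [with Stress=-1]  = -3
Recall = max(Mood, Score) - 2  [with Mood=3, Score=-3]  = 1

1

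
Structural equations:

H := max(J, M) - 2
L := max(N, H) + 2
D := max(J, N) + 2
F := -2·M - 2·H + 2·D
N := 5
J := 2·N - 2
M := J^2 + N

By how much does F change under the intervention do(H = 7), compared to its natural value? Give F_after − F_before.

120

The intervention breaks the incoming arrows to H: H := max(J, M) - 2 no longer applies, and H = 7.
J = 2·N - 2  [with N=5]  = 8
M = J^2 + N  [with J=8, N=5]  = 69
D = max(J, N) + 2  [with J=8, N=5]  = 10
F = -2·M - 2·H + 2·D  [with M=69, H=7, D=10]  = -132
Without intervention: J = 2·N - 2  [with N=5]  = 8; M = J^2 + N  [with J=8, N=5]  = 69; H = max(J, M) - 2  [with J=8, M=69]  = 67; D = max(J, N) + 2  [with J=8, N=5]  = 10; F = -2·M - 2·H + 2·D  [with M=69, H=67, D=10]  = -252.
Change = -132 − (-252) = 120.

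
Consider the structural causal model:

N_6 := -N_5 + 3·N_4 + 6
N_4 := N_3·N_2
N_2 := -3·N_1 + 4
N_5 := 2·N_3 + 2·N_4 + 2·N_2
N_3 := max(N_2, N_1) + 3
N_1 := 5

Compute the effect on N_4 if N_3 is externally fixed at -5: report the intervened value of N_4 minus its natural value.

143

The intervention breaks the incoming arrows to N_3: N_3 := max(N_2, N_1) + 3 no longer applies, and N_3 = -5.
N_2 = -3·N_1 + 4  [with N_1=5]  = -11
N_4 = N_3·N_2  [with N_3=-5, N_2=-11]  = 55
Without intervention: N_2 = -3·N_1 + 4  [with N_1=5]  = -11; N_3 = max(N_2, N_1) + 3  [with N_2=-11, N_1=5]  = 8; N_4 = N_3·N_2  [with N_3=8, N_2=-11]  = -88.
Change = 55 − (-88) = 143.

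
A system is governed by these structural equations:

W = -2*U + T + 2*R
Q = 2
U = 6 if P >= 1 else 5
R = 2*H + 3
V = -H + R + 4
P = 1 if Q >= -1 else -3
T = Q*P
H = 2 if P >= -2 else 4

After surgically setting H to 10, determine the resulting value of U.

The intervention breaks the incoming arrows to H: H = 2 if P >= -2 else 4 no longer applies, and H = 10.
U is not downstream of the intervention, so its value is determined by the original equations.
P = 1 if Q >= -1 else -3  [with Q=2]  = 1
U = 6 if P >= 1 else 5  [with P=1]  = 6

6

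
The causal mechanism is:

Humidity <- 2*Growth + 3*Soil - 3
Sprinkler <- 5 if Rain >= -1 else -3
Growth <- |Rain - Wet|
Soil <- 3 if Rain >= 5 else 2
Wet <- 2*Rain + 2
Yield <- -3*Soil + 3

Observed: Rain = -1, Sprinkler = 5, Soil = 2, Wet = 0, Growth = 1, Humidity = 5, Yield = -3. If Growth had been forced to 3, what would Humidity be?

9

The intervention breaks the incoming arrows to Growth: Growth <- |Rain - Wet| no longer applies, and Growth = 3.
Soil = 3 if Rain >= 5 else 2  [with Rain=-1]  = 2
Humidity = 2*Growth + 3*Soil - 3  [with Growth=3, Soil=2]  = 9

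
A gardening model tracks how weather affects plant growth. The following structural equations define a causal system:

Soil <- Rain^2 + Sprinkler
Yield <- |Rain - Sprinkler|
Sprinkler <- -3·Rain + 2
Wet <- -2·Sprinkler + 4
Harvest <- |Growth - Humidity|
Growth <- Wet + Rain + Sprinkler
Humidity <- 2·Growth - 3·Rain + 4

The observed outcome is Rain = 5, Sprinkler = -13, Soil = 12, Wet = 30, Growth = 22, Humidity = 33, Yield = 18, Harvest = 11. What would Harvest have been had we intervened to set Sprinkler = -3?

1

do(Sprinkler=-3) replaces the equation Sprinkler <- -3·Rain + 2 with the constant Sprinkler = -3.
Wet = -2·Sprinkler + 4  [with Sprinkler=-3]  = 10
Growth = Wet + Rain + Sprinkler  [with Wet=10, Rain=5, Sprinkler=-3]  = 12
Humidity = 2·Growth - 3·Rain + 4  [with Growth=12, Rain=5]  = 13
Harvest = |Growth - Humidity|  [with Growth=12, Humidity=13]  = 1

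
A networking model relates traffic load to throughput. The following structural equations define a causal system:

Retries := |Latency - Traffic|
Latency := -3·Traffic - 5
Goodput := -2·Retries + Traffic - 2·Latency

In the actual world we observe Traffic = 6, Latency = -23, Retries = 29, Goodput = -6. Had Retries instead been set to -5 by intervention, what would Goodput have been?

62

The intervention breaks the incoming arrows to Retries: Retries := |Latency - Traffic| no longer applies, and Retries = -5.
Latency = -3·Traffic - 5  [with Traffic=6]  = -23
Goodput = -2·Retries + Traffic - 2·Latency  [with Retries=-5, Traffic=6, Latency=-23]  = 62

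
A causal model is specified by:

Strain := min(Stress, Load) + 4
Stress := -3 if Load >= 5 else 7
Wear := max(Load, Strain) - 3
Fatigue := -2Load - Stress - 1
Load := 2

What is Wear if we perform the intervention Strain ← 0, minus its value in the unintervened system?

The intervention breaks the incoming arrows to Strain: Strain := min(Stress, Load) + 4 no longer applies, and Strain = 0.
Wear = max(Load, Strain) - 3  [with Load=2, Strain=0]  = -1
Without intervention: Stress = -3 if Load >= 5 else 7  [with Load=2]  = 7; Strain = min(Stress, Load) + 4  [with Stress=7, Load=2]  = 6; Wear = max(Load, Strain) - 3  [with Load=2, Strain=6]  = 3.
Change = -1 − 3 = -4.

-4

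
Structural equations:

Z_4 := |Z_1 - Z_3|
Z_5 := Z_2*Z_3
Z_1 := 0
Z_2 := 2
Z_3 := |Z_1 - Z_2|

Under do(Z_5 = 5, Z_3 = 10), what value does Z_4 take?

Under do(Z_5 = 5, Z_3 = 10), each intervened variable's structural equation is replaced by its fixed value.
Z_4 = |Z_1 - Z_3|  [with Z_1=0, Z_3=10]  = 10

10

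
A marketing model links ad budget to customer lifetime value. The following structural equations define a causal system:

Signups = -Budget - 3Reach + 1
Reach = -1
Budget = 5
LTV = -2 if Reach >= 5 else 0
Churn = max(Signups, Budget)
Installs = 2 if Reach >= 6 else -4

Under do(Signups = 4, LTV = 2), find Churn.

5

Setting Signups = 4, LTV = 2 by intervention discards those variables' equations.
Churn = max(Signups, Budget)  [with Signups=4, Budget=5]  = 5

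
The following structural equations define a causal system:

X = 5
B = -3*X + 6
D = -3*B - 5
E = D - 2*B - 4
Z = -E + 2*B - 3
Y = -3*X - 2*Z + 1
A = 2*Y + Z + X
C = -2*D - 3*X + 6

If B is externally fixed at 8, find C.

49

do(B=8) replaces the equation B = -3*X + 6 with the constant B = 8.
D = -3*B - 5  [with B=8]  = -29
C = -2*D - 3*X + 6  [with D=-29, X=5]  = 49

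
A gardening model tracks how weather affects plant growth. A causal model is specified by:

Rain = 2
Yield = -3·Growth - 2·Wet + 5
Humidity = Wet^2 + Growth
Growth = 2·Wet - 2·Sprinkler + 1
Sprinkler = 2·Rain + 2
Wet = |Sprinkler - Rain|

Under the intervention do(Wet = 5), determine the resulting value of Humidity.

24

do(Wet=5) replaces the equation Wet = |Sprinkler - Rain| with the constant Wet = 5.
Sprinkler = 2·Rain + 2  [with Rain=2]  = 6
Growth = 2·Wet - 2·Sprinkler + 1  [with Wet=5, Sprinkler=6]  = -1
Humidity = Wet^2 + Growth  [with Wet=5, Growth=-1]  = 24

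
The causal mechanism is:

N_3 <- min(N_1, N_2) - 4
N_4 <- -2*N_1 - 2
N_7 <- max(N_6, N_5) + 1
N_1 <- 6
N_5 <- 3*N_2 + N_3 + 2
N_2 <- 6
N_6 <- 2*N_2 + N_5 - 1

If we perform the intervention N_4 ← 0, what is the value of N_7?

The intervention breaks the incoming arrows to N_4: N_4 <- -2*N_1 - 2 no longer applies, and N_4 = 0.
No directed path runs from N_4 to N_7, so N_7 keeps its natural value.
N_3 = min(N_1, N_2) - 4  [with N_1=6, N_2=6]  = 2
N_5 = 3*N_2 + N_3 + 2  [with N_2=6, N_3=2]  = 22
N_6 = 2*N_2 + N_5 - 1  [with N_2=6, N_5=22]  = 33
N_7 = max(N_6, N_5) + 1  [with N_6=33, N_5=22]  = 34

34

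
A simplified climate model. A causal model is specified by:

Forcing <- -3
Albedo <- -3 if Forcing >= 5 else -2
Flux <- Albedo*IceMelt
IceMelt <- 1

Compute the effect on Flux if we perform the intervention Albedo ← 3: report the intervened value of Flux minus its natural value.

5

The intervention breaks the incoming arrows to Albedo: Albedo <- -3 if Forcing >= 5 else -2 no longer applies, and Albedo = 3.
Flux = Albedo*IceMelt  [with Albedo=3, IceMelt=1]  = 3
Without intervention: Albedo = -3 if Forcing >= 5 else -2  [with Forcing=-3]  = -2; Flux = Albedo*IceMelt  [with Albedo=-2, IceMelt=1]  = -2.
Change = 3 − (-2) = 5.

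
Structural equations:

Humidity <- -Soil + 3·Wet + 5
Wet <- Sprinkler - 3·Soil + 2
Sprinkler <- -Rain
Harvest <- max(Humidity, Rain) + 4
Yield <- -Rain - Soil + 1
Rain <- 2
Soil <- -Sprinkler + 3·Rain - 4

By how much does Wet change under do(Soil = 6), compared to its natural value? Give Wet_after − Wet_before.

The intervention breaks the incoming arrows to Soil: Soil <- -Sprinkler + 3·Rain - 4 no longer applies, and Soil = 6.
Sprinkler = -Rain  [with Rain=2]  = -2
Wet = Sprinkler - 3·Soil + 2  [with Sprinkler=-2, Soil=6]  = -18
Without intervention: Sprinkler = -Rain  [with Rain=2]  = -2; Soil = -Sprinkler + 3·Rain - 4  [with Sprinkler=-2, Rain=2]  = 4; Wet = Sprinkler - 3·Soil + 2  [with Sprinkler=-2, Soil=4]  = -12.
Change = -18 − (-12) = -6.

-6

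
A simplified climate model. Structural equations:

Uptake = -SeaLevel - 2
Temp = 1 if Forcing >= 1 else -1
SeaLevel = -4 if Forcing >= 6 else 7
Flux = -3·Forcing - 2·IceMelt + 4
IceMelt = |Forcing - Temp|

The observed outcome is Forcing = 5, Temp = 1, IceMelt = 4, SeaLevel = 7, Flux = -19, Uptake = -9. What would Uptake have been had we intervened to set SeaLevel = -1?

-1

Under do(SeaLevel=-1), the mechanism SeaLevel = -4 if Forcing >= 6 else 7 is discarded; SeaLevel is fixed at -1.
Uptake = -SeaLevel - 2  [with SeaLevel=-1]  = -1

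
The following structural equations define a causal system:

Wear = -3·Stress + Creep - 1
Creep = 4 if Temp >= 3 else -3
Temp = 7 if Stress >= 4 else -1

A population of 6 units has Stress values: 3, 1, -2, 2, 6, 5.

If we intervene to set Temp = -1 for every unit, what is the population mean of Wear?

-11.5

do(Temp=-1) breaks Temp's dependence on Stress. With Temp=-1 fixed, Wear across the units is -13, -7, 2, -10, -22, -19, mean -11.5.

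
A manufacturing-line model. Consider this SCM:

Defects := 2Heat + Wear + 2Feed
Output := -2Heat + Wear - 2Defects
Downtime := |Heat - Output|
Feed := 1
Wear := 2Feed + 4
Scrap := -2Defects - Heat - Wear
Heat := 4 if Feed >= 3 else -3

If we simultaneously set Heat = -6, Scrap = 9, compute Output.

26

Setting Heat = -6, Scrap = 9 by intervention discards those variables' equations.
Wear = 2Feed + 4  [with Feed=1]  = 6
Defects = 2Heat + Wear + 2Feed  [with Heat=-6, Wear=6, Feed=1]  = -4
Output = -2Heat + Wear - 2Defects  [with Heat=-6, Wear=6, Defects=-4]  = 26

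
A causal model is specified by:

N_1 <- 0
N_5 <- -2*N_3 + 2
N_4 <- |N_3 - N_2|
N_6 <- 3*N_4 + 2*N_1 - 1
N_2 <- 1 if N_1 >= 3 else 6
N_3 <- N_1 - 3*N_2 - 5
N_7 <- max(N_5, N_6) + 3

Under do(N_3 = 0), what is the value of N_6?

17

The intervention breaks the incoming arrows to N_3: N_3 <- N_1 - 3*N_2 - 5 no longer applies, and N_3 = 0.
N_2 = 1 if N_1 >= 3 else 6  [with N_1=0]  = 6
N_4 = |N_3 - N_2|  [with N_3=0, N_2=6]  = 6
N_6 = 3*N_4 + 2*N_1 - 1  [with N_4=6, N_1=0]  = 17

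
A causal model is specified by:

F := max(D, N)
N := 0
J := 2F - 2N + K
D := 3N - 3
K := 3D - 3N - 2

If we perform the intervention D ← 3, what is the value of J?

do(D=3) replaces the equation D := 3N - 3 with the constant D = 3.
K = 3D - 3N - 2  [with D=3, N=0]  = 7
F = max(D, N)  [with D=3, N=0]  = 3
J = 2F - 2N + K  [with F=3, N=0, K=7]  = 13

13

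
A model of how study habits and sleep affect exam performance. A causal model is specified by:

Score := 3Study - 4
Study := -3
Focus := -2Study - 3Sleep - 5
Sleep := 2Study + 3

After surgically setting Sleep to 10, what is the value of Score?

-13

Under do(Sleep=10), the mechanism Sleep := 2Study + 3 is discarded; Sleep is fixed at 10.
Since Score is not a descendant of the intervened variable, it is unaffected.
Score = 3Study - 4  [with Study=-3]  = -13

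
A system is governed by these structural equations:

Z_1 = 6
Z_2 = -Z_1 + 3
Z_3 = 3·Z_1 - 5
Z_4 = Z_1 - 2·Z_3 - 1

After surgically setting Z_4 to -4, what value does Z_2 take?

-3

The intervention breaks the incoming arrows to Z_4: Z_4 = Z_1 - 2·Z_3 - 1 no longer applies, and Z_4 = -4.
Since Z_2 is not a descendant of the intervened variable, it is unaffected.
Z_2 = -Z_1 + 3  [with Z_1=6]  = -3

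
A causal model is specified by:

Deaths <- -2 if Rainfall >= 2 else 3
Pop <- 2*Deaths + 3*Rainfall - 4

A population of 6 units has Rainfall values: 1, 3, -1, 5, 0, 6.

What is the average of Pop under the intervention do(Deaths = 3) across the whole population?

9

Under do(Deaths=3), Deaths's equation is replaced by Deaths=3 for every unit. Per-unit Pop: 5, 11, -1, 17, 2, 20. Mean = 9.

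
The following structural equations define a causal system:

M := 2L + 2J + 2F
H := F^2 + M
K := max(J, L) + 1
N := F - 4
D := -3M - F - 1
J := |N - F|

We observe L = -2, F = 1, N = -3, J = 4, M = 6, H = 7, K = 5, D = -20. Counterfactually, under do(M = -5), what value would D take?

do(M=-5) replaces the equation M := 2L + 2J + 2F with the constant M = -5.
D = -3M - F - 1  [with M=-5, F=1]  = 13

13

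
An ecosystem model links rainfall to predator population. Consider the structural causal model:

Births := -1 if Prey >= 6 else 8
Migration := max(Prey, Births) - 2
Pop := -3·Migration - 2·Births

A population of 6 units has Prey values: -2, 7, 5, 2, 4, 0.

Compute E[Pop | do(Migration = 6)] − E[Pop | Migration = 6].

3

do(Migration=6) breaks Migration's dependence on Prey. With Migration=6 fixed, Pop across the units is -34, -16, -34, -34, -34, -34, mean -31.
E[Pop|Migration=6] averages over only the 5 units with Migration=6 (Prey = -2, 5, 2, 4, 0): Pop = -34, -34, -34, -34, -34, mean -34.
Difference = -31 − (-34) = 3.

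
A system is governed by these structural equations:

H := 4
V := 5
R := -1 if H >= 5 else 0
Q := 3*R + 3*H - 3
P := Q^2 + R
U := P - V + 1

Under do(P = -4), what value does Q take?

9

The intervention breaks the incoming arrows to P: P := Q^2 + R no longer applies, and P = -4.
Since Q is not a descendant of the intervened variable, it is unaffected.
R = -1 if H >= 5 else 0  [with H=4]  = 0
Q = 3*R + 3*H - 3  [with R=0, H=4]  = 9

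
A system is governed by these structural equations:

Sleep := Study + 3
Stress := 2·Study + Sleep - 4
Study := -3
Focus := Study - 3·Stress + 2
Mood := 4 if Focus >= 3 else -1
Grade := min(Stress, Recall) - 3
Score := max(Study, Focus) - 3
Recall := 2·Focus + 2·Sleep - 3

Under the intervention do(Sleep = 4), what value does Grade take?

do(Sleep=4) replaces the equation Sleep := Study + 3 with the constant Sleep = 4.
Stress = 2·Study + Sleep - 4  [with Study=-3, Sleep=4]  = -6
Focus = Study - 3·Stress + 2  [with Study=-3, Stress=-6]  = 17
Recall = 2·Focus + 2·Sleep - 3  [with Focus=17, Sleep=4]  = 39
Grade = min(Stress, Recall) - 3  [with Stress=-6, Recall=39]  = -9

-9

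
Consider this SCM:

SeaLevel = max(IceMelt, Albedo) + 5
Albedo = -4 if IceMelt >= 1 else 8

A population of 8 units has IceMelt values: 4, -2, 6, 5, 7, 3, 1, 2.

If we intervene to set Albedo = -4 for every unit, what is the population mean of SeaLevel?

8.25

Under do(Albedo=-4), Albedo's equation is replaced by Albedo=-4 for every unit. Per-unit SeaLevel: 9, 3, 11, 10, 12, 8, 6, 7. Mean = 8.25.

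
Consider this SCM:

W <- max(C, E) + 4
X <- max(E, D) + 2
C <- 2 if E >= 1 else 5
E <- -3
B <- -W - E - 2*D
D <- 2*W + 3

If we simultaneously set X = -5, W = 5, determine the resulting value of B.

-28

The joint intervention fixes X = -5, W = 5, removing each variable's own equation.
D = 2*W + 3  [with W=5]  = 13
B = -W - E - 2*D  [with W=5, E=-3, D=13]  = -28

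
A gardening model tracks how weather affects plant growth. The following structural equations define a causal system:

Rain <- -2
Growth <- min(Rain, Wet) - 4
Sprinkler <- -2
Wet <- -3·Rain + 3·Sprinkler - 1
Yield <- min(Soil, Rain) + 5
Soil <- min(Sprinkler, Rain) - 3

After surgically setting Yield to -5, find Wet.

do(Yield=-5) replaces the equation Yield <- min(Soil, Rain) + 5 with the constant Yield = -5.
No directed path runs from Yield to Wet, so Wet keeps its natural value.
Wet = -3·Rain + 3·Sprinkler - 1  [with Rain=-2, Sprinkler=-2]  = -1

-1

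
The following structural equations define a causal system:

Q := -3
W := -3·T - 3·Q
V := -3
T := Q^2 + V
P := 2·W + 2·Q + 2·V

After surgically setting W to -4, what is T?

Under do(W=-4), the mechanism W := -3·T - 3·Q is discarded; W is fixed at -4.
Since T is not a descendant of the intervened variable, it is unaffected.
T = Q^2 + V  [with Q=-3, V=-3]  = 6

6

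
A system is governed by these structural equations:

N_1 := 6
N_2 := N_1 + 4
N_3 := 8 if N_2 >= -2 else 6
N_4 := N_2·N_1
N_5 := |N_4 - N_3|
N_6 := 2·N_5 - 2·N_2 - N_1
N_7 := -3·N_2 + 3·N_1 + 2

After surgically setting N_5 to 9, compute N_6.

The intervention breaks the incoming arrows to N_5: N_5 := |N_4 - N_3| no longer applies, and N_5 = 9.
N_2 = N_1 + 4  [with N_1=6]  = 10
N_6 = 2·N_5 - 2·N_2 - N_1  [with N_5=9, N_2=10, N_1=6]  = -8

-8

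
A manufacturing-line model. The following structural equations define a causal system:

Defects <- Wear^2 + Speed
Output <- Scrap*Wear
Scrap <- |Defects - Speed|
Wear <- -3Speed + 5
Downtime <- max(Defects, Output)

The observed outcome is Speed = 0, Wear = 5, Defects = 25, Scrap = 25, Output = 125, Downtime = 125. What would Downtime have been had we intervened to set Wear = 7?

Under do(Wear=7), the mechanism Wear <- -3Speed + 5 is discarded; Wear is fixed at 7.
Defects = Wear^2 + Speed  [with Wear=7, Speed=0]  = 49
Scrap = |Defects - Speed|  [with Defects=49, Speed=0]  = 49
Output = Scrap*Wear  [with Scrap=49, Wear=7]  = 343
Downtime = max(Defects, Output)  [with Defects=49, Output=343]  = 343

343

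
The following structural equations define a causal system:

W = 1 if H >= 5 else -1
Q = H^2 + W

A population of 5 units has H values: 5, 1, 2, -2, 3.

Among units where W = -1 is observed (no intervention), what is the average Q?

Observing W=-1 restricts to units where W's equation naturally yields -1: H ∈ {1, 2, -2, 3}. In that subpopulation Q = 0, 3, 3, 8, mean 3.5.

3.5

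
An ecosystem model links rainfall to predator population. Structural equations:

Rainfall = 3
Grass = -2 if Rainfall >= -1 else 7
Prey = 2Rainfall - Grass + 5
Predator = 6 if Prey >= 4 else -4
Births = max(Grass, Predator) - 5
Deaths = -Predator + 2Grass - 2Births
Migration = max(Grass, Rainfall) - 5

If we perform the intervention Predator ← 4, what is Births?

Intervening sets Predator = 4 and removes its equation (Predator = 6 if Prey >= 4 else -4).
Grass = -2 if Rainfall >= -1 else 7  [with Rainfall=3]  = -2
Births = max(Grass, Predator) - 5  [with Grass=-2, Predator=4]  = -1

-1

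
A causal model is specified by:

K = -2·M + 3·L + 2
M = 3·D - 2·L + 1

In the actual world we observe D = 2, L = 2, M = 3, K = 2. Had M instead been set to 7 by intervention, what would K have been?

-6

The intervention breaks the incoming arrows to M: M = 3·D - 2·L + 1 no longer applies, and M = 7.
K = -2·M + 3·L + 2  [with M=7, L=2]  = -6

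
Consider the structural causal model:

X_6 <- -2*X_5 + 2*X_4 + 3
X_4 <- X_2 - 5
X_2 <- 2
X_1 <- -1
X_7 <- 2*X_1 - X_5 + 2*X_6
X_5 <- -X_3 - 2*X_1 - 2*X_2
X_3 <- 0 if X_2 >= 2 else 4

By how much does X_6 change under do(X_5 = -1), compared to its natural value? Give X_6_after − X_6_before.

-2

The intervention breaks the incoming arrows to X_5: X_5 <- -X_3 - 2*X_1 - 2*X_2 no longer applies, and X_5 = -1.
X_4 = X_2 - 5  [with X_2=2]  = -3
X_6 = -2*X_5 + 2*X_4 + 3  [with X_5=-1, X_4=-3]  = -1
Without intervention: X_3 = 0 if X_2 >= 2 else 4  [with X_2=2]  = 0; X_4 = X_2 - 5  [with X_2=2]  = -3; X_5 = -X_3 - 2*X_1 - 2*X_2  [with X_3=0, X_1=-1, X_2=2]  = -2; X_6 = -2*X_5 + 2*X_4 + 3  [with X_5=-2, X_4=-3]  = 1.
Change = -1 − 1 = -2.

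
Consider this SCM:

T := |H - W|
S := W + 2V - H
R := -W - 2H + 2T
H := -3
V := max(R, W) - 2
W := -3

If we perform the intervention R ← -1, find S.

Under do(R=-1), the mechanism R := -W - 2H + 2T is discarded; R is fixed at -1.
V = max(R, W) - 2  [with R=-1, W=-3]  = -3
S = W + 2V - H  [with W=-3, V=-3, H=-3]  = -6

-6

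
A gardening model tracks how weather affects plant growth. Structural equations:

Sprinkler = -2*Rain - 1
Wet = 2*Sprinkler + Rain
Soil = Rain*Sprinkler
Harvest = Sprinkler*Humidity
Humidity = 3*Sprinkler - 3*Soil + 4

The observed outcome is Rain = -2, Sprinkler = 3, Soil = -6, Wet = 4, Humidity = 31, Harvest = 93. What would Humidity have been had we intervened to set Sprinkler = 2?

do(Sprinkler=2) replaces the equation Sprinkler = -2*Rain - 1 with the constant Sprinkler = 2.
Soil = Rain*Sprinkler  [with Rain=-2, Sprinkler=2]  = -4
Humidity = 3*Sprinkler - 3*Soil + 4  [with Sprinkler=2, Soil=-4]  = 22

22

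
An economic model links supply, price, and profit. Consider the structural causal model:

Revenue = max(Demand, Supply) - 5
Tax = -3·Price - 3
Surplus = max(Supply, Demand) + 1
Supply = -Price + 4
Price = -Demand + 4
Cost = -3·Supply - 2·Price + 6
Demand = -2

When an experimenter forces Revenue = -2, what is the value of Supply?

-2

do(Revenue=-2) replaces the equation Revenue = max(Demand, Supply) - 5 with the constant Revenue = -2.
Supply is not downstream of the intervention, so its value is determined by the original equations.
Price = -Demand + 4  [with Demand=-2]  = 6
Supply = -Price + 4  [with Price=6]  = -2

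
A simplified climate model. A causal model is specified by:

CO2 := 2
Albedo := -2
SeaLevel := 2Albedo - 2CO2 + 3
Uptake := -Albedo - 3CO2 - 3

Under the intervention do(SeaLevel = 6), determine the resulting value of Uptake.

The intervention breaks the incoming arrows to SeaLevel: SeaLevel := 2Albedo - 2CO2 + 3 no longer applies, and SeaLevel = 6.
Uptake is not downstream of the intervention, so its value is determined by the original equations.
Uptake = -Albedo - 3CO2 - 3  [with Albedo=-2, CO2=2]  = -7

-7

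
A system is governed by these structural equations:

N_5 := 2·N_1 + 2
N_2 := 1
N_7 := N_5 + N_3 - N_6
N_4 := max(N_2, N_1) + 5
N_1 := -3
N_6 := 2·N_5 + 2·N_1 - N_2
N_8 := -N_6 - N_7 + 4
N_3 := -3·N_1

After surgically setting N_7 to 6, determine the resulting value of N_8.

13

do(N_7=6) replaces the equation N_7 := N_5 + N_3 - N_6 with the constant N_7 = 6.
N_5 = 2·N_1 + 2  [with N_1=-3]  = -4
N_6 = 2·N_5 + 2·N_1 - N_2  [with N_5=-4, N_1=-3, N_2=1]  = -15
N_8 = -N_6 - N_7 + 4  [with N_6=-15, N_7=6]  = 13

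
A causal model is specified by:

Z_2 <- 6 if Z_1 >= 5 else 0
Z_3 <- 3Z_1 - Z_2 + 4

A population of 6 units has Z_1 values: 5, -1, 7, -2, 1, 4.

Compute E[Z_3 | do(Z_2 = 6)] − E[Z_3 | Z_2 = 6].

-11

Every unit gets Z_2=6 under the intervention. Z_3 values become 13, -5, 19, -8, 1, 10; E[Z_3|do(Z_2=6)] = 5.
Conditioning on Z_2=6 selects the 2 unit(s) with Z_1 ∈ {5, 7}. Their Z_3 values: 13, 19. Mean = 16.
Difference = 5 − 16 = -11.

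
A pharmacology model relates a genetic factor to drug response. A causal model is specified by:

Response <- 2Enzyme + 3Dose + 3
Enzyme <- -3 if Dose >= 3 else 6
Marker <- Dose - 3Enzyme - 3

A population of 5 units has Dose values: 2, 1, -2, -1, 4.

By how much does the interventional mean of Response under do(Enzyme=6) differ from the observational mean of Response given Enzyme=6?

do(Enzyme=6) breaks Enzyme's dependence on Dose. With Enzyme=6 fixed, Response across the units is 21, 18, 9, 12, 27, mean 17.4.
Observing Enzyme=6 restricts to units where Enzyme's equation naturally yields 6: Dose ∈ {2, 1, -2, -1}. In that subpopulation Response = 21, 18, 9, 12, mean 15.
Difference = 17.4 − 15 = 2.4.

2.4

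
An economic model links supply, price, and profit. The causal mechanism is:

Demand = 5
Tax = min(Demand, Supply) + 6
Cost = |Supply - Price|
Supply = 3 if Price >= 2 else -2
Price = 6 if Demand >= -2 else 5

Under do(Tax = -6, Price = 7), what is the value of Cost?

Setting Tax = -6, Price = 7 by intervention discards those variables' equations.
Supply = 3 if Price >= 2 else -2  [with Price=7]  = 3
Cost = |Supply - Price|  [with Supply=3, Price=7]  = 4

4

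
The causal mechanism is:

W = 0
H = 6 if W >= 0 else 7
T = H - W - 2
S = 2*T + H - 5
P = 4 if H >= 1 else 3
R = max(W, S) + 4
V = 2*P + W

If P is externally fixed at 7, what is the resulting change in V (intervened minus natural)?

Under do(P=7), the mechanism P = 4 if H >= 1 else 3 is discarded; P is fixed at 7.
V = 2*P + W  [with P=7, W=0]  = 14
Without intervention: H = 6 if W >= 0 else 7  [with W=0]  = 6; P = 4 if H >= 1 else 3  [with H=6]  = 4; V = 2*P + W  [with P=4, W=0]  = 8.
Change = 14 − 8 = 6.

6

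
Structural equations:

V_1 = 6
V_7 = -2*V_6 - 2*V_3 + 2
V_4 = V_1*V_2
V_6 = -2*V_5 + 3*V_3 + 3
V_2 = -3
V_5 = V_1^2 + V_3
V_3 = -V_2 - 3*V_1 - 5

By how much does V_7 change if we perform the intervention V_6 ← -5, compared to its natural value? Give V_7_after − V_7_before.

-168

Intervening sets V_6 = -5 and removes its equation (V_6 = -2*V_5 + 3*V_3 + 3).
V_3 = -V_2 - 3*V_1 - 5  [with V_2=-3, V_1=6]  = -20
V_7 = -2*V_6 - 2*V_3 + 2  [with V_6=-5, V_3=-20]  = 52
Without intervention: V_3 = -V_2 - 3*V_1 - 5  [with V_2=-3, V_1=6]  = -20; V_5 = V_1^2 + V_3  [with V_1=6, V_3=-20]  = 16; V_6 = -2*V_5 + 3*V_3 + 3  [with V_5=16, V_3=-20]  = -89; V_7 = -2*V_6 - 2*V_3 + 2  [with V_6=-89, V_3=-20]  = 220.
Change = 52 − 220 = -168.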